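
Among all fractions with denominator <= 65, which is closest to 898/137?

Expand x = 898/137 as a continued fraction with the Euclidean algorithm:
  898 = 6*137 + 76, so a_0 = 6.
  137 = 1*76 + 61, so a_1 = 1.
  76 = 1*61 + 15, so a_2 = 1.
  61 = 4*15 + 1, so a_3 = 4.
  15 = 15*1 + 0, so a_4 = 15.
so x = [6; 1, 1, 4, 15].
Convergents (p_i = a_i*p_{i-1} + p_{i-2}, q_i = a_i*q_{i-1} + q_{i-2} with p_{-2}=0, p_{-1}=1, q_{-2}=1, q_{-1}=0), until the denominator exceeds 65:
  i=0: a_0=6, p_0 = 6*1 + 0 = 6, q_0 = 6*0 + 1 = 1.
  i=1: a_1=1, p_1 = 1*6 + 1 = 7, q_1 = 1*1 + 0 = 1.
  i=2: a_2=1, p_2 = 1*7 + 6 = 13, q_2 = 1*1 + 1 = 2.
  i=3: a_3=4, p_3 = 4*13 + 7 = 59, q_3 = 4*2 + 1 = 9.
  i=4: a_4=15, p_4 = 15*59 + 13 = 898, q_4 = 15*9 + 2 = 137.
q_4 = 137 > 65, so the last convergent with denominator <= 65 is p_3/q_3 = 59/9.
The closest fraction with denominator <= 65 is either p_3/q_3 or the intermediate fraction (k*p_3 + p_2)/(k*q_3 + q_2) with the largest k >= 1 whose denominator stays <= 65; these approach x as k grows, and every other convergent or intermediate fraction in range is farther away.
Largest k: floor((65 - q_2)/q_3) = floor((65 - 2)/9) = 7.
That gives (7*59 + 13)/(7*9 + 2) = 426/65.
Compare the errors: |x - 59/9| = |898*9 - 59*137|/(137*9) = 1/1233, and |x - 426/65| = |898*65 - 426*137|/(137*65) = 8/8905.
Cross-multiplying, 1*8905 = 8905 < 9864 = 8*1233, so 1/1233 is smaller: the convergent 59/9 is closer to x than 426/65.

59/9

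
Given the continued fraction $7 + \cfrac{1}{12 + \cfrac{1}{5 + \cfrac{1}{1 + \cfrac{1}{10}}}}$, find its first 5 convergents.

7/1, 85/12, 432/61, 517/73, 5602/791

Using the convergent recurrence p_i = a_i*p_{i-1} + p_{i-2}, q_i = a_i*q_{i-1} + q_{i-2} with p_{-2}=0, p_{-1}=1, q_{-2}=1, q_{-1}=0:
  i=0: a_0=7, p_0 = 7*1 + 0 = 7, q_0 = 7*0 + 1 = 1.
  i=1: a_1=12, p_1 = 12*7 + 1 = 85, q_1 = 12*1 + 0 = 12.
  i=2: a_2=5, p_2 = 5*85 + 7 = 432, q_2 = 5*12 + 1 = 61.
  i=3: a_3=1, p_3 = 1*432 + 85 = 517, q_3 = 1*61 + 12 = 73.
  i=4: a_4=10, p_4 = 10*517 + 432 = 5602, q_4 = 10*73 + 61 = 791.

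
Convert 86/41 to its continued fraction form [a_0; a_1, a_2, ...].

[2; 10, 4]

Run the Euclidean algorithm on 86 and 41; the successive quotients are the partial quotients a_0, a_1, ... (each step inverts the fractional part left over by the previous one):
  86 = 2*41 + 4, so a_0 = 2.
  41 = 10*4 + 1, so a_1 = 10.
  4 = 4*1 + 0, so a_2 = 4.
The remainder reaches 0 after 3 divisions, so the expansion has 3 partial quotients, read off in order.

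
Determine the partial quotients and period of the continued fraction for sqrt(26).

Write x_i = (sqrt(26) + m_i)/d_i with (m_0, d_0) = (0, 1). a_0 = floor(sqrt(26)) = 5, since 5^2 = 25 <= 26 < 36 = 6^2.
Iterate m_{i+1} = d_i*a_i - m_i, d_{i+1} = (26 - m_{i+1}^2)/d_i, a_{i+1} = floor((a_0 + m_{i+1})/d_{i+1}):
  m_1 = 1*5 - 0 = 5, d_1 = (26 - 5^2)/1 = 1/1 = 1, a_1 = floor((5 + 5)/1) = 10.
  m_2 = 1*10 - 5 = 5, d_2 = (26 - 5^2)/1 = 1/1 = 1: (m_2, d_2) = (m_1, d_1) = (5, 1), so from here the quotient a_1 repeats; the period length is 1.
Hence the expansion of sqrt(26) is a_0 = 5 followed by the repeating block 10 (period 1).

[5; (10)]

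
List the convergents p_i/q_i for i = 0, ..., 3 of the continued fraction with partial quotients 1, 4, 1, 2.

Using the convergent recurrence p_i = a_i*p_{i-1} + p_{i-2}, q_i = a_i*q_{i-1} + q_{i-2} with p_{-2}=0, p_{-1}=1, q_{-2}=1, q_{-1}=0:
  i=0: a_0=1, p_0 = 1*1 + 0 = 1, q_0 = 1*0 + 1 = 1.
  i=1: a_1=4, p_1 = 4*1 + 1 = 5, q_1 = 4*1 + 0 = 4.
  i=2: a_2=1, p_2 = 1*5 + 1 = 6, q_2 = 1*4 + 1 = 5.
  i=3: a_3=2, p_3 = 2*6 + 5 = 17, q_3 = 2*5 + 4 = 14.

1/1, 5/4, 6/5, 17/14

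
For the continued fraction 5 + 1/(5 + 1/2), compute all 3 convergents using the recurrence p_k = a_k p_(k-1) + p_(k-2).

Using the convergent recurrence p_i = a_i*p_{i-1} + p_{i-2}, q_i = a_i*q_{i-1} + q_{i-2} with p_{-2}=0, p_{-1}=1, q_{-2}=1, q_{-1}=0:
  i=0: a_0=5, p_0 = 5*1 + 0 = 5, q_0 = 5*0 + 1 = 1.
  i=1: a_1=5, p_1 = 5*5 + 1 = 26, q_1 = 5*1 + 0 = 5.
  i=2: a_2=2, p_2 = 2*26 + 5 = 57, q_2 = 2*5 + 1 = 11.

5/1, 26/5, 57/11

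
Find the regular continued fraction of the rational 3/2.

Run the Euclidean algorithm on 3 and 2; the successive quotients are the partial quotients a_0, a_1, ... (each step inverts the fractional part left over by the previous one):
  3 = 1*2 + 1, so a_0 = 1.
  2 = 2*1 + 0, so a_1 = 2.
The remainder reaches 0 after 2 divisions, so the expansion has 2 partial quotients, read off in order.

[1; 2]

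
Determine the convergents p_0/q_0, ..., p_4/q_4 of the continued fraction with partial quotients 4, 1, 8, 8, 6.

4/1, 5/1, 44/9, 357/73, 2186/447

Using the convergent recurrence p_i = a_i*p_{i-1} + p_{i-2}, q_i = a_i*q_{i-1} + q_{i-2} with p_{-2}=0, p_{-1}=1, q_{-2}=1, q_{-1}=0:
  i=0: a_0=4, p_0 = 4*1 + 0 = 4, q_0 = 4*0 + 1 = 1.
  i=1: a_1=1, p_1 = 1*4 + 1 = 5, q_1 = 1*1 + 0 = 1.
  i=2: a_2=8, p_2 = 8*5 + 4 = 44, q_2 = 8*1 + 1 = 9.
  i=3: a_3=8, p_3 = 8*44 + 5 = 357, q_3 = 8*9 + 1 = 73.
  i=4: a_4=6, p_4 = 6*357 + 44 = 2186, q_4 = 6*73 + 9 = 447.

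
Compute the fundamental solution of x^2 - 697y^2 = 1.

First expand sqrt(697) as a continued fraction. With x_i = (sqrt(697) + m_i)/d_i and (m_0, d_0) = (0, 1): a_0 = floor(sqrt(697)) = 26, since 26^2 = 676 <= 697 < 729 = 27^2.
Iterate m_{i+1} = d_i*a_i - m_i, d_{i+1} = (697 - m_{i+1}^2)/d_i, a_{i+1} = floor((a_0 + m_{i+1})/d_{i+1}):
  m_1 = 1*26 - 0 = 26, d_1 = (697 - 26^2)/1 = 21/1 = 21, a_1 = floor((26 + 26)/21) = 2.
  m_2 = 21*2 - 26 = 16, d_2 = (697 - 16^2)/21 = 441/21 = 21, a_2 = floor((26 + 16)/21) = 2.
  m_3 = 21*2 - 16 = 26, d_3 = (697 - 26^2)/21 = 21/21 = 1, a_3 = floor((26 + 26)/1) = 52.
  m_4 = 1*52 - 26 = 26, d_4 = (697 - 26^2)/1 = 21/1 = 21: (m_4, d_4) = (m_1, d_1) = (26, 21), so from here the quotients repeat a_1, ..., a_3; the period length is 3.
So sqrt(697) = [26; (2, 2, 52)] with period length k = 3.
k is odd, so (p_{k-1}, q_{k-1}) only solves x^2 - 697y^2 = -1 and the fundamental solution of x^2 - 697y^2 = 1 is (p_{2k-1}, q_{2k-1}) = (p_5, q_5); compute convergents through index 5, running through the period twice.
Convergents (p_i = a_i*p_{i-1} + p_{i-2}, q_i = a_i*q_{i-1} + q_{i-2} with p_{-2}=0, p_{-1}=1, q_{-2}=1, q_{-1}=0):
  i=0: a_0=26, p_0 = 26*1 + 0 = 26, q_0 = 26*0 + 1 = 1.
  i=1: a_1=2, p_1 = 2*26 + 1 = 53, q_1 = 2*1 + 0 = 2.
  i=2: a_2=2, p_2 = 2*53 + 26 = 132, q_2 = 2*2 + 1 = 5.
  i=3: a_3=52, p_3 = 52*132 + 53 = 6917, q_3 = 52*5 + 2 = 262.
  i=4: a_4=2, p_4 = 2*6917 + 132 = 13966, q_4 = 2*262 + 5 = 529.
  i=5: a_5=2, p_5 = 2*13966 + 6917 = 34849, q_5 = 2*529 + 262 = 1320.
Indeed p_2^2 - 697*q_2^2 = 17424 - 17425 = -1, not +1.
Check: 34849^2 - 697*1320^2 = 1214452801 - 1214452800 = 1, so (x, y) = (34849, 1320) solves the equation, and by the theorem it is the least positive solution.

(x, y) = (34849, 1320)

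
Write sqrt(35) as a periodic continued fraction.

Write x_i = (sqrt(35) + m_i)/d_i with (m_0, d_0) = (0, 1). a_0 = floor(sqrt(35)) = 5, since 5^2 = 25 <= 35 < 36 = 6^2.
Iterate m_{i+1} = d_i*a_i - m_i, d_{i+1} = (35 - m_{i+1}^2)/d_i, a_{i+1} = floor((a_0 + m_{i+1})/d_{i+1}):
  m_1 = 1*5 - 0 = 5, d_1 = (35 - 5^2)/1 = 10/1 = 10, a_1 = floor((5 + 5)/10) = 1.
  m_2 = 10*1 - 5 = 5, d_2 = (35 - 5^2)/10 = 10/10 = 1, a_2 = floor((5 + 5)/1) = 10.
  m_3 = 1*10 - 5 = 5, d_3 = (35 - 5^2)/1 = 10/1 = 10: (m_3, d_3) = (m_1, d_1) = (5, 10), so from here the quotients repeat a_1, a_2; the period length is 2.
Hence the expansion of sqrt(35) is a_0 = 5 followed by the repeating block 1, 10 (period 2).

[5; (1, 10)]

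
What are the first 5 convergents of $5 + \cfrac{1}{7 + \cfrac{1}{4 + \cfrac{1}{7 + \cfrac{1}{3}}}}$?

Using the convergent recurrence p_i = a_i*p_{i-1} + p_{i-2}, q_i = a_i*q_{i-1} + q_{i-2} with p_{-2}=0, p_{-1}=1, q_{-2}=1, q_{-1}=0:
  i=0: a_0=5, p_0 = 5*1 + 0 = 5, q_0 = 5*0 + 1 = 1.
  i=1: a_1=7, p_1 = 7*5 + 1 = 36, q_1 = 7*1 + 0 = 7.
  i=2: a_2=4, p_2 = 4*36 + 5 = 149, q_2 = 4*7 + 1 = 29.
  i=3: a_3=7, p_3 = 7*149 + 36 = 1079, q_3 = 7*29 + 7 = 210.
  i=4: a_4=3, p_4 = 3*1079 + 149 = 3386, q_4 = 3*210 + 29 = 659.

5/1, 36/7, 149/29, 1079/210, 3386/659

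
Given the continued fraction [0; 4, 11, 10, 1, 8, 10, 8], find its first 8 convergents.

Using the convergent recurrence p_i = a_i*p_{i-1} + p_{i-2}, q_i = a_i*q_{i-1} + q_{i-2} with p_{-2}=0, p_{-1}=1, q_{-2}=1, q_{-1}=0:
  i=0: a_0=0, p_0 = 0*1 + 0 = 0, q_0 = 0*0 + 1 = 1.
  i=1: a_1=4, p_1 = 4*0 + 1 = 1, q_1 = 4*1 + 0 = 4.
  i=2: a_2=11, p_2 = 11*1 + 0 = 11, q_2 = 11*4 + 1 = 45.
  i=3: a_3=10, p_3 = 10*11 + 1 = 111, q_3 = 10*45 + 4 = 454.
  i=4: a_4=1, p_4 = 1*111 + 11 = 122, q_4 = 1*454 + 45 = 499.
  i=5: a_5=8, p_5 = 8*122 + 111 = 1087, q_5 = 8*499 + 454 = 4446.
  i=6: a_6=10, p_6 = 10*1087 + 122 = 10992, q_6 = 10*4446 + 499 = 44959.
  i=7: a_7=8, p_7 = 8*10992 + 1087 = 89023, q_7 = 8*44959 + 4446 = 364118.

0/1, 1/4, 11/45, 111/454, 122/499, 1087/4446, 10992/44959, 89023/364118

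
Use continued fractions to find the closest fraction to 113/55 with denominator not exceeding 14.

29/14

Expand x = 113/55 as a continued fraction with the Euclidean algorithm:
  113 = 2*55 + 3, so a_0 = 2.
  55 = 18*3 + 1, so a_1 = 18.
  3 = 3*1 + 0, so a_2 = 3.
so x = [2; 18, 3].
Convergents (p_i = a_i*p_{i-1} + p_{i-2}, q_i = a_i*q_{i-1} + q_{i-2} with p_{-2}=0, p_{-1}=1, q_{-2}=1, q_{-1}=0), until the denominator exceeds 14:
  i=0: a_0=2, p_0 = 2*1 + 0 = 2, q_0 = 2*0 + 1 = 1.
  i=1: a_1=18, p_1 = 18*2 + 1 = 37, q_1 = 18*1 + 0 = 18.
q_1 = 18 > 14, so the last convergent with denominator <= 14 is p_0/q_0 = 2/1.
The closest fraction with denominator <= 14 is either p_0/q_0 or the intermediate fraction (k*p_0 + p_{-1})/(k*q_0 + q_{-1}) with the largest k >= 1 whose denominator stays <= 14; these approach x as k grows, and every other convergent or intermediate fraction in range is farther away.
Largest k: floor((14 - q_{-1})/q_0) = floor((14 - 0)/1) = 14 (using the seeds p_{-1} = 1, q_{-1} = 0).
That gives (14*2 + 1)/(14*1 + 0) = 29/14.
Compare the errors: |x - 2/1| = |113*1 - 2*55|/(55*1) = 3/55, and |x - 29/14| = |113*14 - 29*55|/(55*14) = 13/770.
Cross-multiplying, 13*55 = 715 < 2310 = 3*770, so 13/770 is smaller: the intermediate fraction 29/14 is closer to x than 2/1.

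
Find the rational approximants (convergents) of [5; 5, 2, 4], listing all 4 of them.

5/1, 26/5, 57/11, 254/49

Using the convergent recurrence p_i = a_i*p_{i-1} + p_{i-2}, q_i = a_i*q_{i-1} + q_{i-2} with p_{-2}=0, p_{-1}=1, q_{-2}=1, q_{-1}=0:
  i=0: a_0=5, p_0 = 5*1 + 0 = 5, q_0 = 5*0 + 1 = 1.
  i=1: a_1=5, p_1 = 5*5 + 1 = 26, q_1 = 5*1 + 0 = 5.
  i=2: a_2=2, p_2 = 2*26 + 5 = 57, q_2 = 2*5 + 1 = 11.
  i=3: a_3=4, p_3 = 4*57 + 26 = 254, q_3 = 4*11 + 5 = 49.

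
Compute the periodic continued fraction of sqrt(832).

[28; (1, 5, 2, 2, 1, 13, 1, 2, 2, 5, 1, 56)]

Write x_i = (sqrt(832) + m_i)/d_i with (m_0, d_0) = (0, 1). a_0 = floor(sqrt(832)) = 28, since 28^2 = 784 <= 832 < 841 = 29^2.
Iterate m_{i+1} = d_i*a_i - m_i, d_{i+1} = (832 - m_{i+1}^2)/d_i, a_{i+1} = floor((a_0 + m_{i+1})/d_{i+1}):
  m_1 = 1*28 - 0 = 28, d_1 = (832 - 28^2)/1 = 48/1 = 48, a_1 = floor((28 + 28)/48) = 1.
  m_2 = 48*1 - 28 = 20, d_2 = (832 - 20^2)/48 = 432/48 = 9, a_2 = floor((28 + 20)/9) = 5.
  m_3 = 9*5 - 20 = 25, d_3 = (832 - 25^2)/9 = 207/9 = 23, a_3 = floor((28 + 25)/23) = 2.
  m_4 = 23*2 - 25 = 21, d_4 = (832 - 21^2)/23 = 391/23 = 17, a_4 = floor((28 + 21)/17) = 2.
  m_5 = 17*2 - 21 = 13, d_5 = (832 - 13^2)/17 = 663/17 = 39, a_5 = floor((28 + 13)/39) = 1.
  m_6 = 39*1 - 13 = 26, d_6 = (832 - 26^2)/39 = 156/39 = 4, a_6 = floor((28 + 26)/4) = 13.
  m_7 = 4*13 - 26 = 26, d_7 = (832 - 26^2)/4 = 156/4 = 39, a_7 = floor((28 + 26)/39) = 1.
  m_8 = 39*1 - 26 = 13, d_8 = (832 - 13^2)/39 = 663/39 = 17, a_8 = floor((28 + 13)/17) = 2.
  m_9 = 17*2 - 13 = 21, d_9 = (832 - 21^2)/17 = 391/17 = 23, a_9 = floor((28 + 21)/23) = 2.
  m_10 = 23*2 - 21 = 25, d_10 = (832 - 25^2)/23 = 207/23 = 9, a_10 = floor((28 + 25)/9) = 5.
  m_11 = 9*5 - 25 = 20, d_11 = (832 - 20^2)/9 = 432/9 = 48, a_11 = floor((28 + 20)/48) = 1.
  m_12 = 48*1 - 20 = 28, d_12 = (832 - 28^2)/48 = 48/48 = 1, a_12 = floor((28 + 28)/1) = 56.
  m_13 = 1*56 - 28 = 28, d_13 = (832 - 28^2)/1 = 48/1 = 48: (m_13, d_13) = (m_1, d_1) = (28, 48), so from here the quotients repeat a_1, ..., a_12; the period length is 12.
Hence the expansion of sqrt(832) is a_0 = 28 followed by the repeating block 1, 5, 2, 2, 1, 13, 1, 2, 2, 5, 1, 56 (period 12).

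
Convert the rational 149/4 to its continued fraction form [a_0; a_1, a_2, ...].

Run the Euclidean algorithm on 149 and 4; the successive quotients are the partial quotients a_0, a_1, ... (each step inverts the fractional part left over by the previous one):
  149 = 37*4 + 1, so a_0 = 37.
  4 = 4*1 + 0, so a_1 = 4.
The remainder reaches 0 after 2 divisions, so the expansion has 2 partial quotients, read off in order.

[37; 4]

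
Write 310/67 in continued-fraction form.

[4; 1, 1, 1, 2, 8]

Run the Euclidean algorithm on 310 and 67; the successive quotients are the partial quotients a_0, a_1, ... (each step inverts the fractional part left over by the previous one):
  310 = 4*67 + 42, so a_0 = 4.
  67 = 1*42 + 25, so a_1 = 1.
  42 = 1*25 + 17, so a_2 = 1.
  25 = 1*17 + 8, so a_3 = 1.
  17 = 2*8 + 1, so a_4 = 2.
  8 = 8*1 + 0, so a_5 = 8.
The remainder reaches 0 after 6 divisions, so the expansion has 6 partial quotients, read off in order.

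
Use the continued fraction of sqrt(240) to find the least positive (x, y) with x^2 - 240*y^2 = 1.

First expand sqrt(240) as a continued fraction. With x_i = (sqrt(240) + m_i)/d_i and (m_0, d_0) = (0, 1): a_0 = floor(sqrt(240)) = 15, since 15^2 = 225 <= 240 < 256 = 16^2.
Iterate m_{i+1} = d_i*a_i - m_i, d_{i+1} = (240 - m_{i+1}^2)/d_i, a_{i+1} = floor((a_0 + m_{i+1})/d_{i+1}):
  m_1 = 1*15 - 0 = 15, d_1 = (240 - 15^2)/1 = 15/1 = 15, a_1 = floor((15 + 15)/15) = 2.
  m_2 = 15*2 - 15 = 15, d_2 = (240 - 15^2)/15 = 15/15 = 1, a_2 = floor((15 + 15)/1) = 30.
  m_3 = 1*30 - 15 = 15, d_3 = (240 - 15^2)/1 = 15/1 = 15: (m_3, d_3) = (m_1, d_1) = (15, 15), so from here the quotients repeat a_1, a_2; the period length is 2.
So sqrt(240) = [15; (2, 30)] with period length k = 2.
k is even, so the fundamental solution of x^2 - 240y^2 = 1 is (p_{k-1}, q_{k-1}) = (p_1, q_1); compute convergents through index 1.
Convergents (p_i = a_i*p_{i-1} + p_{i-2}, q_i = a_i*q_{i-1} + q_{i-2} with p_{-2}=0, p_{-1}=1, q_{-2}=1, q_{-1}=0):
  i=0: a_0=15, p_0 = 15*1 + 0 = 15, q_0 = 15*0 + 1 = 1.
  i=1: a_1=2, p_1 = 2*15 + 1 = 31, q_1 = 2*1 + 0 = 2.
Check: 31^2 - 240*2^2 = 961 - 960 = 1, so (x, y) = (31, 2) solves the equation, and by the theorem it is the least positive solution.

(x, y) = (31, 2)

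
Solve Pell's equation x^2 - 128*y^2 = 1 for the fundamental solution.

First expand sqrt(128) as a continued fraction. With x_i = (sqrt(128) + m_i)/d_i and (m_0, d_0) = (0, 1): a_0 = floor(sqrt(128)) = 11, since 11^2 = 121 <= 128 < 144 = 12^2.
Iterate m_{i+1} = d_i*a_i - m_i, d_{i+1} = (128 - m_{i+1}^2)/d_i, a_{i+1} = floor((a_0 + m_{i+1})/d_{i+1}):
  m_1 = 1*11 - 0 = 11, d_1 = (128 - 11^2)/1 = 7/1 = 7, a_1 = floor((11 + 11)/7) = 3.
  m_2 = 7*3 - 11 = 10, d_2 = (128 - 10^2)/7 = 28/7 = 4, a_2 = floor((11 + 10)/4) = 5.
  m_3 = 4*5 - 10 = 10, d_3 = (128 - 10^2)/4 = 28/4 = 7, a_3 = floor((11 + 10)/7) = 3.
  m_4 = 7*3 - 10 = 11, d_4 = (128 - 11^2)/7 = 7/7 = 1, a_4 = floor((11 + 11)/1) = 22.
  m_5 = 1*22 - 11 = 11, d_5 = (128 - 11^2)/1 = 7/1 = 7: (m_5, d_5) = (m_1, d_1) = (11, 7), so from here the quotients repeat a_1, ..., a_4; the period length is 4.
So sqrt(128) = [11; (3, 5, 3, 22)] with period length k = 4.
k is even, so the fundamental solution of x^2 - 128y^2 = 1 is (p_{k-1}, q_{k-1}) = (p_3, q_3); compute convergents through index 3.
Convergents (p_i = a_i*p_{i-1} + p_{i-2}, q_i = a_i*q_{i-1} + q_{i-2} with p_{-2}=0, p_{-1}=1, q_{-2}=1, q_{-1}=0):
  i=0: a_0=11, p_0 = 11*1 + 0 = 11, q_0 = 11*0 + 1 = 1.
  i=1: a_1=3, p_1 = 3*11 + 1 = 34, q_1 = 3*1 + 0 = 3.
  i=2: a_2=5, p_2 = 5*34 + 11 = 181, q_2 = 5*3 + 1 = 16.
  i=3: a_3=3, p_3 = 3*181 + 34 = 577, q_3 = 3*16 + 3 = 51.
Check: 577^2 - 128*51^2 = 332929 - 332928 = 1, so (x, y) = (577, 51) solves the equation, and by the theorem it is the least positive solution.

(x, y) = (577, 51)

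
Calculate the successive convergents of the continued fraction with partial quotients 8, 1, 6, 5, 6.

Using the convergent recurrence p_i = a_i*p_{i-1} + p_{i-2}, q_i = a_i*q_{i-1} + q_{i-2} with p_{-2}=0, p_{-1}=1, q_{-2}=1, q_{-1}=0:
  i=0: a_0=8, p_0 = 8*1 + 0 = 8, q_0 = 8*0 + 1 = 1.
  i=1: a_1=1, p_1 = 1*8 + 1 = 9, q_1 = 1*1 + 0 = 1.
  i=2: a_2=6, p_2 = 6*9 + 8 = 62, q_2 = 6*1 + 1 = 7.
  i=3: a_3=5, p_3 = 5*62 + 9 = 319, q_3 = 5*7 + 1 = 36.
  i=4: a_4=6, p_4 = 6*319 + 62 = 1976, q_4 = 6*36 + 7 = 223.

8/1, 9/1, 62/7, 319/36, 1976/223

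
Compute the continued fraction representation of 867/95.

[9; 7, 1, 11]

Run the Euclidean algorithm on 867 and 95; the successive quotients are the partial quotients a_0, a_1, ... (each step inverts the fractional part left over by the previous one):
  867 = 9*95 + 12, so a_0 = 9.
  95 = 7*12 + 11, so a_1 = 7.
  12 = 1*11 + 1, so a_2 = 1.
  11 = 11*1 + 0, so a_3 = 11.
The remainder reaches 0 after 4 divisions, so the expansion has 4 partial quotients, read off in order.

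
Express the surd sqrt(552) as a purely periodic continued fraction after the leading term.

Write x_i = (sqrt(552) + m_i)/d_i with (m_0, d_0) = (0, 1). a_0 = floor(sqrt(552)) = 23, since 23^2 = 529 <= 552 < 576 = 24^2.
Iterate m_{i+1} = d_i*a_i - m_i, d_{i+1} = (552 - m_{i+1}^2)/d_i, a_{i+1} = floor((a_0 + m_{i+1})/d_{i+1}):
  m_1 = 1*23 - 0 = 23, d_1 = (552 - 23^2)/1 = 23/1 = 23, a_1 = floor((23 + 23)/23) = 2.
  m_2 = 23*2 - 23 = 23, d_2 = (552 - 23^2)/23 = 23/23 = 1, a_2 = floor((23 + 23)/1) = 46.
  m_3 = 1*46 - 23 = 23, d_3 = (552 - 23^2)/1 = 23/1 = 23: (m_3, d_3) = (m_1, d_1) = (23, 23), so from here the quotients repeat a_1, a_2; the period length is 2.
Hence the expansion of sqrt(552) is a_0 = 23 followed by the repeating block 2, 46 (period 2).

[23; (2, 46)]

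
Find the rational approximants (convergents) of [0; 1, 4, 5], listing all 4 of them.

Using the convergent recurrence p_i = a_i*p_{i-1} + p_{i-2}, q_i = a_i*q_{i-1} + q_{i-2} with p_{-2}=0, p_{-1}=1, q_{-2}=1, q_{-1}=0:
  i=0: a_0=0, p_0 = 0*1 + 0 = 0, q_0 = 0*0 + 1 = 1.
  i=1: a_1=1, p_1 = 1*0 + 1 = 1, q_1 = 1*1 + 0 = 1.
  i=2: a_2=4, p_2 = 4*1 + 0 = 4, q_2 = 4*1 + 1 = 5.
  i=3: a_3=5, p_3 = 5*4 + 1 = 21, q_3 = 5*5 + 1 = 26.

0/1, 1/1, 4/5, 21/26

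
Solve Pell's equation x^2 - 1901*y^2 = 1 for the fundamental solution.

(x, y) = (95049, 2180)

First expand sqrt(1901) as a continued fraction. With x_i = (sqrt(1901) + m_i)/d_i and (m_0, d_0) = (0, 1): a_0 = floor(sqrt(1901)) = 43, since 43^2 = 1849 <= 1901 < 1936 = 44^2.
Iterate m_{i+1} = d_i*a_i - m_i, d_{i+1} = (1901 - m_{i+1}^2)/d_i, a_{i+1} = floor((a_0 + m_{i+1})/d_{i+1}):
  m_1 = 1*43 - 0 = 43, d_1 = (1901 - 43^2)/1 = 52/1 = 52, a_1 = floor((43 + 43)/52) = 1.
  m_2 = 52*1 - 43 = 9, d_2 = (1901 - 9^2)/52 = 1820/52 = 35, a_2 = floor((43 + 9)/35) = 1.
  m_3 = 35*1 - 9 = 26, d_3 = (1901 - 26^2)/35 = 1225/35 = 35, a_3 = floor((43 + 26)/35) = 1.
  m_4 = 35*1 - 26 = 9, d_4 = (1901 - 9^2)/35 = 1820/35 = 52, a_4 = floor((43 + 9)/52) = 1.
  m_5 = 52*1 - 9 = 43, d_5 = (1901 - 43^2)/52 = 52/52 = 1, a_5 = floor((43 + 43)/1) = 86.
  m_6 = 1*86 - 43 = 43, d_6 = (1901 - 43^2)/1 = 52/1 = 52: (m_6, d_6) = (m_1, d_1) = (43, 52), so from here the quotients repeat a_1, ..., a_5; the period length is 5.
So sqrt(1901) = [43; (1, 1, 1, 1, 86)] with period length k = 5.
k is odd, so (p_{k-1}, q_{k-1}) only solves x^2 - 1901y^2 = -1 and the fundamental solution of x^2 - 1901y^2 = 1 is (p_{2k-1}, q_{2k-1}) = (p_9, q_9); compute convergents through index 9, running through the period twice.
Convergents (p_i = a_i*p_{i-1} + p_{i-2}, q_i = a_i*q_{i-1} + q_{i-2} with p_{-2}=0, p_{-1}=1, q_{-2}=1, q_{-1}=0):
  i=0: a_0=43, p_0 = 43*1 + 0 = 43, q_0 = 43*0 + 1 = 1.
  i=1: a_1=1, p_1 = 1*43 + 1 = 44, q_1 = 1*1 + 0 = 1.
  i=2: a_2=1, p_2 = 1*44 + 43 = 87, q_2 = 1*1 + 1 = 2.
  i=3: a_3=1, p_3 = 1*87 + 44 = 131, q_3 = 1*2 + 1 = 3.
  i=4: a_4=1, p_4 = 1*131 + 87 = 218, q_4 = 1*3 + 2 = 5.
  i=5: a_5=86, p_5 = 86*218 + 131 = 18879, q_5 = 86*5 + 3 = 433.
  i=6: a_6=1, p_6 = 1*18879 + 218 = 19097, q_6 = 1*433 + 5 = 438.
  i=7: a_7=1, p_7 = 1*19097 + 18879 = 37976, q_7 = 1*438 + 433 = 871.
  i=8: a_8=1, p_8 = 1*37976 + 19097 = 57073, q_8 = 1*871 + 438 = 1309.
  i=9: a_9=1, p_9 = 1*57073 + 37976 = 95049, q_9 = 1*1309 + 871 = 2180.
Indeed p_4^2 - 1901*q_4^2 = 47524 - 47525 = -1, not +1.
Check: 95049^2 - 1901*2180^2 = 9034312401 - 9034312400 = 1, so (x, y) = (95049, 2180) solves the equation, and by the theorem it is the least positive solution.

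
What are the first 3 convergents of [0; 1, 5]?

Using the convergent recurrence p_i = a_i*p_{i-1} + p_{i-2}, q_i = a_i*q_{i-1} + q_{i-2} with p_{-2}=0, p_{-1}=1, q_{-2}=1, q_{-1}=0:
  i=0: a_0=0, p_0 = 0*1 + 0 = 0, q_0 = 0*0 + 1 = 1.
  i=1: a_1=1, p_1 = 1*0 + 1 = 1, q_1 = 1*1 + 0 = 1.
  i=2: a_2=5, p_2 = 5*1 + 0 = 5, q_2 = 5*1 + 1 = 6.

0/1, 1/1, 5/6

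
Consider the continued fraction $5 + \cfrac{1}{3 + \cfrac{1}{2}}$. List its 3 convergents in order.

Using the convergent recurrence p_i = a_i*p_{i-1} + p_{i-2}, q_i = a_i*q_{i-1} + q_{i-2} with p_{-2}=0, p_{-1}=1, q_{-2}=1, q_{-1}=0:
  i=0: a_0=5, p_0 = 5*1 + 0 = 5, q_0 = 5*0 + 1 = 1.
  i=1: a_1=3, p_1 = 3*5 + 1 = 16, q_1 = 3*1 + 0 = 3.
  i=2: a_2=2, p_2 = 2*16 + 5 = 37, q_2 = 2*3 + 1 = 7.

5/1, 16/3, 37/7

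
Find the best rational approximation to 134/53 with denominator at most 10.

Expand x = 134/53 as a continued fraction with the Euclidean algorithm:
  134 = 2*53 + 28, so a_0 = 2.
  53 = 1*28 + 25, so a_1 = 1.
  28 = 1*25 + 3, so a_2 = 1.
  25 = 8*3 + 1, so a_3 = 8.
  3 = 3*1 + 0, so a_4 = 3.
so x = [2; 1, 1, 8, 3].
Convergents (p_i = a_i*p_{i-1} + p_{i-2}, q_i = a_i*q_{i-1} + q_{i-2} with p_{-2}=0, p_{-1}=1, q_{-2}=1, q_{-1}=0), until the denominator exceeds 10:
  i=0: a_0=2, p_0 = 2*1 + 0 = 2, q_0 = 2*0 + 1 = 1.
  i=1: a_1=1, p_1 = 1*2 + 1 = 3, q_1 = 1*1 + 0 = 1.
  i=2: a_2=1, p_2 = 1*3 + 2 = 5, q_2 = 1*1 + 1 = 2.
  i=3: a_3=8, p_3 = 8*5 + 3 = 43, q_3 = 8*2 + 1 = 17.
q_3 = 17 > 10, so the last convergent with denominator <= 10 is p_2/q_2 = 5/2.
The closest fraction with denominator <= 10 is either p_2/q_2 or the intermediate fraction (k*p_2 + p_1)/(k*q_2 + q_1) with the largest k >= 1 whose denominator stays <= 10; these approach x as k grows, and every other convergent or intermediate fraction in range is farther away.
Largest k: floor((10 - q_1)/q_2) = floor((10 - 1)/2) = 4.
That gives (4*5 + 3)/(4*2 + 1) = 23/9.
Compare the errors: |x - 5/2| = |134*2 - 5*53|/(53*2) = 3/106, and |x - 23/9| = |134*9 - 23*53|/(53*9) = 13/477.
Cross-multiplying, 13*106 = 1378 < 1431 = 3*477, so 13/477 is smaller: the intermediate fraction 23/9 is closer to x than 5/2.

23/9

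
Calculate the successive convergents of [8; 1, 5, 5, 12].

8/1, 9/1, 53/6, 274/31, 3341/378

Using the convergent recurrence p_i = a_i*p_{i-1} + p_{i-2}, q_i = a_i*q_{i-1} + q_{i-2} with p_{-2}=0, p_{-1}=1, q_{-2}=1, q_{-1}=0:
  i=0: a_0=8, p_0 = 8*1 + 0 = 8, q_0 = 8*0 + 1 = 1.
  i=1: a_1=1, p_1 = 1*8 + 1 = 9, q_1 = 1*1 + 0 = 1.
  i=2: a_2=5, p_2 = 5*9 + 8 = 53, q_2 = 5*1 + 1 = 6.
  i=3: a_3=5, p_3 = 5*53 + 9 = 274, q_3 = 5*6 + 1 = 31.
  i=4: a_4=12, p_4 = 12*274 + 53 = 3341, q_4 = 12*31 + 6 = 378.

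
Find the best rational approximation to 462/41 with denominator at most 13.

Expand x = 462/41 as a continued fraction with the Euclidean algorithm:
  462 = 11*41 + 11, so a_0 = 11.
  41 = 3*11 + 8, so a_1 = 3.
  11 = 1*8 + 3, so a_2 = 1.
  8 = 2*3 + 2, so a_3 = 2.
  3 = 1*2 + 1, so a_4 = 1.
  2 = 2*1 + 0, so a_5 = 2.
so x = [11; 3, 1, 2, 1, 2].
Convergents (p_i = a_i*p_{i-1} + p_{i-2}, q_i = a_i*q_{i-1} + q_{i-2} with p_{-2}=0, p_{-1}=1, q_{-2}=1, q_{-1}=0), until the denominator exceeds 13:
  i=0: a_0=11, p_0 = 11*1 + 0 = 11, q_0 = 11*0 + 1 = 1.
  i=1: a_1=3, p_1 = 3*11 + 1 = 34, q_1 = 3*1 + 0 = 3.
  i=2: a_2=1, p_2 = 1*34 + 11 = 45, q_2 = 1*3 + 1 = 4.
  i=3: a_3=2, p_3 = 2*45 + 34 = 124, q_3 = 2*4 + 3 = 11.
  i=4: a_4=1, p_4 = 1*124 + 45 = 169, q_4 = 1*11 + 4 = 15.
q_4 = 15 > 13, so the last convergent with denominator <= 13 is p_3/q_3 = 124/11.
The closest fraction with denominator <= 13 is either p_3/q_3 or the intermediate fraction (k*p_3 + p_2)/(k*q_3 + q_2) with the largest k >= 1 whose denominator stays <= 13; these approach x as k grows, and every other convergent or intermediate fraction in range is farther away.
Largest k: floor((13 - q_2)/q_3) = floor((13 - 4)/11) = 0.
Since k = 0, no intermediate fraction beyond p_3/q_3 has denominator <= 13, so the convergent 124/11 is the closest (its error is |462*11 - 124*41|/(41*11) = 2/451).

124/11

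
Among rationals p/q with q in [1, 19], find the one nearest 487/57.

94/11

Expand x = 487/57 as a continued fraction with the Euclidean algorithm:
  487 = 8*57 + 31, so a_0 = 8.
  57 = 1*31 + 26, so a_1 = 1.
  31 = 1*26 + 5, so a_2 = 1.
  26 = 5*5 + 1, so a_3 = 5.
  5 = 5*1 + 0, so a_4 = 5.
so x = [8; 1, 1, 5, 5].
Convergents (p_i = a_i*p_{i-1} + p_{i-2}, q_i = a_i*q_{i-1} + q_{i-2} with p_{-2}=0, p_{-1}=1, q_{-2}=1, q_{-1}=0), until the denominator exceeds 19:
  i=0: a_0=8, p_0 = 8*1 + 0 = 8, q_0 = 8*0 + 1 = 1.
  i=1: a_1=1, p_1 = 1*8 + 1 = 9, q_1 = 1*1 + 0 = 1.
  i=2: a_2=1, p_2 = 1*9 + 8 = 17, q_2 = 1*1 + 1 = 2.
  i=3: a_3=5, p_3 = 5*17 + 9 = 94, q_3 = 5*2 + 1 = 11.
  i=4: a_4=5, p_4 = 5*94 + 17 = 487, q_4 = 5*11 + 2 = 57.
q_4 = 57 > 19, so the last convergent with denominator <= 19 is p_3/q_3 = 94/11.
The closest fraction with denominator <= 19 is either p_3/q_3 or the intermediate fraction (k*p_3 + p_2)/(k*q_3 + q_2) with the largest k >= 1 whose denominator stays <= 19; these approach x as k grows, and every other convergent or intermediate fraction in range is farther away.
Largest k: floor((19 - q_2)/q_3) = floor((19 - 2)/11) = 1.
That gives (1*94 + 17)/(1*11 + 2) = 111/13.
Compare the errors: |x - 94/11| = |487*11 - 94*57|/(57*11) = 1/627, and |x - 111/13| = |487*13 - 111*57|/(57*13) = 4/741.
Cross-multiplying, 1*741 = 741 < 2508 = 4*627, so 1/627 is smaller: the convergent 94/11 is closer to x than 111/13.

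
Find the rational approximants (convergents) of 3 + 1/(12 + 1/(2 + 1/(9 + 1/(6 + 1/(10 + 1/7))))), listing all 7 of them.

3/1, 37/12, 77/25, 730/237, 4457/1447, 45300/14707, 321557/104396

Using the convergent recurrence p_i = a_i*p_{i-1} + p_{i-2}, q_i = a_i*q_{i-1} + q_{i-2} with p_{-2}=0, p_{-1}=1, q_{-2}=1, q_{-1}=0:
  i=0: a_0=3, p_0 = 3*1 + 0 = 3, q_0 = 3*0 + 1 = 1.
  i=1: a_1=12, p_1 = 12*3 + 1 = 37, q_1 = 12*1 + 0 = 12.
  i=2: a_2=2, p_2 = 2*37 + 3 = 77, q_2 = 2*12 + 1 = 25.
  i=3: a_3=9, p_3 = 9*77 + 37 = 730, q_3 = 9*25 + 12 = 237.
  i=4: a_4=6, p_4 = 6*730 + 77 = 4457, q_4 = 6*237 + 25 = 1447.
  i=5: a_5=10, p_5 = 10*4457 + 730 = 45300, q_5 = 10*1447 + 237 = 14707.
  i=6: a_6=7, p_6 = 7*45300 + 4457 = 321557, q_6 = 7*14707 + 1447 = 104396.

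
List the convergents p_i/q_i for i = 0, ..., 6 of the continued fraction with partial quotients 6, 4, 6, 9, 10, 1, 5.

Using the convergent recurrence p_i = a_i*p_{i-1} + p_{i-2}, q_i = a_i*q_{i-1} + q_{i-2} with p_{-2}=0, p_{-1}=1, q_{-2}=1, q_{-1}=0:
  i=0: a_0=6, p_0 = 6*1 + 0 = 6, q_0 = 6*0 + 1 = 1.
  i=1: a_1=4, p_1 = 4*6 + 1 = 25, q_1 = 4*1 + 0 = 4.
  i=2: a_2=6, p_2 = 6*25 + 6 = 156, q_2 = 6*4 + 1 = 25.
  i=3: a_3=9, p_3 = 9*156 + 25 = 1429, q_3 = 9*25 + 4 = 229.
  i=4: a_4=10, p_4 = 10*1429 + 156 = 14446, q_4 = 10*229 + 25 = 2315.
  i=5: a_5=1, p_5 = 1*14446 + 1429 = 15875, q_5 = 1*2315 + 229 = 2544.
  i=6: a_6=5, p_6 = 5*15875 + 14446 = 93821, q_6 = 5*2544 + 2315 = 15035.

6/1, 25/4, 156/25, 1429/229, 14446/2315, 15875/2544, 93821/15035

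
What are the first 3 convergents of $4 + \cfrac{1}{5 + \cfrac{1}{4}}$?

Using the convergent recurrence p_i = a_i*p_{i-1} + p_{i-2}, q_i = a_i*q_{i-1} + q_{i-2} with p_{-2}=0, p_{-1}=1, q_{-2}=1, q_{-1}=0:
  i=0: a_0=4, p_0 = 4*1 + 0 = 4, q_0 = 4*0 + 1 = 1.
  i=1: a_1=5, p_1 = 5*4 + 1 = 21, q_1 = 5*1 + 0 = 5.
  i=2: a_2=4, p_2 = 4*21 + 4 = 88, q_2 = 4*5 + 1 = 21.

4/1, 21/5, 88/21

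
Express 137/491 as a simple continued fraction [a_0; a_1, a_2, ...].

[0; 3, 1, 1, 2, 2, 11]

Run the Euclidean algorithm on 137 and 491; the successive quotients are the partial quotients a_0, a_1, ... (each step inverts the fractional part left over by the previous one):
  137 = 0*491 + 137, so a_0 = 0.
  491 = 3*137 + 80, so a_1 = 3.
  137 = 1*80 + 57, so a_2 = 1.
  80 = 1*57 + 23, so a_3 = 1.
  57 = 2*23 + 11, so a_4 = 2.
  23 = 2*11 + 1, so a_5 = 2.
  11 = 11*1 + 0, so a_6 = 11.
The remainder reaches 0 after 7 divisions, so the expansion has 7 partial quotients, read off in order.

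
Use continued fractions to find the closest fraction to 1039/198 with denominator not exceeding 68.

Expand x = 1039/198 as a continued fraction with the Euclidean algorithm:
  1039 = 5*198 + 49, so a_0 = 5.
  198 = 4*49 + 2, so a_1 = 4.
  49 = 24*2 + 1, so a_2 = 24.
  2 = 2*1 + 0, so a_3 = 2.
so x = [5; 4, 24, 2].
Convergents (p_i = a_i*p_{i-1} + p_{i-2}, q_i = a_i*q_{i-1} + q_{i-2} with p_{-2}=0, p_{-1}=1, q_{-2}=1, q_{-1}=0), until the denominator exceeds 68:
  i=0: a_0=5, p_0 = 5*1 + 0 = 5, q_0 = 5*0 + 1 = 1.
  i=1: a_1=4, p_1 = 4*5 + 1 = 21, q_1 = 4*1 + 0 = 4.
  i=2: a_2=24, p_2 = 24*21 + 5 = 509, q_2 = 24*4 + 1 = 97.
q_2 = 97 > 68, so the last convergent with denominator <= 68 is p_1/q_1 = 21/4.
The closest fraction with denominator <= 68 is either p_1/q_1 or the intermediate fraction (k*p_1 + p_0)/(k*q_1 + q_0) with the largest k >= 1 whose denominator stays <= 68; these approach x as k grows, and every other convergent or intermediate fraction in range is farther away.
Largest k: floor((68 - q_0)/q_1) = floor((68 - 1)/4) = 16.
That gives (16*21 + 5)/(16*4 + 1) = 341/65.
Compare the errors: |x - 21/4| = |1039*4 - 21*198|/(198*4) = 2/792, and |x - 341/65| = |1039*65 - 341*198|/(198*65) = 17/12870.
Cross-multiplying, 17*792 = 13464 < 25740 = 2*12870, so 17/12870 is smaller: the intermediate fraction 341/65 is closer to x than 21/4.

341/65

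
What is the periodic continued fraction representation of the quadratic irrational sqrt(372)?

Write x_i = (sqrt(372) + m_i)/d_i with (m_0, d_0) = (0, 1). a_0 = floor(sqrt(372)) = 19, since 19^2 = 361 <= 372 < 400 = 20^2.
Iterate m_{i+1} = d_i*a_i - m_i, d_{i+1} = (372 - m_{i+1}^2)/d_i, a_{i+1} = floor((a_0 + m_{i+1})/d_{i+1}):
  m_1 = 1*19 - 0 = 19, d_1 = (372 - 19^2)/1 = 11/1 = 11, a_1 = floor((19 + 19)/11) = 3.
  m_2 = 11*3 - 19 = 14, d_2 = (372 - 14^2)/11 = 176/11 = 16, a_2 = floor((19 + 14)/16) = 2.
  m_3 = 16*2 - 14 = 18, d_3 = (372 - 18^2)/16 = 48/16 = 3, a_3 = floor((19 + 18)/3) = 12.
  m_4 = 3*12 - 18 = 18, d_4 = (372 - 18^2)/3 = 48/3 = 16, a_4 = floor((19 + 18)/16) = 2.
  m_5 = 16*2 - 18 = 14, d_5 = (372 - 14^2)/16 = 176/16 = 11, a_5 = floor((19 + 14)/11) = 3.
  m_6 = 11*3 - 14 = 19, d_6 = (372 - 19^2)/11 = 11/11 = 1, a_6 = floor((19 + 19)/1) = 38.
  m_7 = 1*38 - 19 = 19, d_7 = (372 - 19^2)/1 = 11/1 = 11: (m_7, d_7) = (m_1, d_1) = (19, 11), so from here the quotients repeat a_1, ..., a_6; the period length is 6.
Hence the expansion of sqrt(372) is a_0 = 19 followed by the repeating block 3, 2, 12, 2, 3, 38 (period 6).

[19; (3, 2, 12, 2, 3, 38)]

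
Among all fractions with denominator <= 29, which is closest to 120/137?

Expand x = 120/137 as a continued fraction with the Euclidean algorithm:
  120 = 0*137 + 120, so a_0 = 0.
  137 = 1*120 + 17, so a_1 = 1.
  120 = 7*17 + 1, so a_2 = 7.
  17 = 17*1 + 0, so a_3 = 17.
so x = [0; 1, 7, 17].
Convergents (p_i = a_i*p_{i-1} + p_{i-2}, q_i = a_i*q_{i-1} + q_{i-2} with p_{-2}=0, p_{-1}=1, q_{-2}=1, q_{-1}=0), until the denominator exceeds 29:
  i=0: a_0=0, p_0 = 0*1 + 0 = 0, q_0 = 0*0 + 1 = 1.
  i=1: a_1=1, p_1 = 1*0 + 1 = 1, q_1 = 1*1 + 0 = 1.
  i=2: a_2=7, p_2 = 7*1 + 0 = 7, q_2 = 7*1 + 1 = 8.
  i=3: a_3=17, p_3 = 17*7 + 1 = 120, q_3 = 17*8 + 1 = 137.
q_3 = 137 > 29, so the last convergent with denominator <= 29 is p_2/q_2 = 7/8.
The closest fraction with denominator <= 29 is either p_2/q_2 or the intermediate fraction (k*p_2 + p_1)/(k*q_2 + q_1) with the largest k >= 1 whose denominator stays <= 29; these approach x as k grows, and every other convergent or intermediate fraction in range is farther away.
Largest k: floor((29 - q_1)/q_2) = floor((29 - 1)/8) = 3.
That gives (3*7 + 1)/(3*8 + 1) = 22/25.
Compare the errors: |x - 7/8| = |120*8 - 7*137|/(137*8) = 1/1096, and |x - 22/25| = |120*25 - 22*137|/(137*25) = 14/3425.
Cross-multiplying, 1*3425 = 3425 < 15344 = 14*1096, so 1/1096 is smaller: the convergent 7/8 is closer to x than 22/25.

7/8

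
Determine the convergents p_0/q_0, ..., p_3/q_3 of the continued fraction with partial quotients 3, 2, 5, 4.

Using the convergent recurrence p_i = a_i*p_{i-1} + p_{i-2}, q_i = a_i*q_{i-1} + q_{i-2} with p_{-2}=0, p_{-1}=1, q_{-2}=1, q_{-1}=0:
  i=0: a_0=3, p_0 = 3*1 + 0 = 3, q_0 = 3*0 + 1 = 1.
  i=1: a_1=2, p_1 = 2*3 + 1 = 7, q_1 = 2*1 + 0 = 2.
  i=2: a_2=5, p_2 = 5*7 + 3 = 38, q_2 = 5*2 + 1 = 11.
  i=3: a_3=4, p_3 = 4*38 + 7 = 159, q_3 = 4*11 + 2 = 46.

3/1, 7/2, 38/11, 159/46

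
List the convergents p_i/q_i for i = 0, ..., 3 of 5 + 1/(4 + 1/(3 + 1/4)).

5/1, 21/4, 68/13, 293/56

Using the convergent recurrence p_i = a_i*p_{i-1} + p_{i-2}, q_i = a_i*q_{i-1} + q_{i-2} with p_{-2}=0, p_{-1}=1, q_{-2}=1, q_{-1}=0:
  i=0: a_0=5, p_0 = 5*1 + 0 = 5, q_0 = 5*0 + 1 = 1.
  i=1: a_1=4, p_1 = 4*5 + 1 = 21, q_1 = 4*1 + 0 = 4.
  i=2: a_2=3, p_2 = 3*21 + 5 = 68, q_2 = 3*4 + 1 = 13.
  i=3: a_3=4, p_3 = 4*68 + 21 = 293, q_3 = 4*13 + 4 = 56.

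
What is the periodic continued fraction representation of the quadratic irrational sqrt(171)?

Write x_i = (sqrt(171) + m_i)/d_i with (m_0, d_0) = (0, 1). a_0 = floor(sqrt(171)) = 13, since 13^2 = 169 <= 171 < 196 = 14^2.
Iterate m_{i+1} = d_i*a_i - m_i, d_{i+1} = (171 - m_{i+1}^2)/d_i, a_{i+1} = floor((a_0 + m_{i+1})/d_{i+1}):
  m_1 = 1*13 - 0 = 13, d_1 = (171 - 13^2)/1 = 2/1 = 2, a_1 = floor((13 + 13)/2) = 13.
  m_2 = 2*13 - 13 = 13, d_2 = (171 - 13^2)/2 = 2/2 = 1, a_2 = floor((13 + 13)/1) = 26.
  m_3 = 1*26 - 13 = 13, d_3 = (171 - 13^2)/1 = 2/1 = 2: (m_3, d_3) = (m_1, d_1) = (13, 2), so from here the quotients repeat a_1, a_2; the period length is 2.
Hence the expansion of sqrt(171) is a_0 = 13 followed by the repeating block 13, 26 (period 2).

[13; (13, 26)]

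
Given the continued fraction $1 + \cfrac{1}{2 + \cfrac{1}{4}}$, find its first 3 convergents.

1/1, 3/2, 13/9

Using the convergent recurrence p_i = a_i*p_{i-1} + p_{i-2}, q_i = a_i*q_{i-1} + q_{i-2} with p_{-2}=0, p_{-1}=1, q_{-2}=1, q_{-1}=0:
  i=0: a_0=1, p_0 = 1*1 + 0 = 1, q_0 = 1*0 + 1 = 1.
  i=1: a_1=2, p_1 = 2*1 + 1 = 3, q_1 = 2*1 + 0 = 2.
  i=2: a_2=4, p_2 = 4*3 + 1 = 13, q_2 = 4*2 + 1 = 9.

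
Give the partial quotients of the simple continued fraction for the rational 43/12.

Run the Euclidean algorithm on 43 and 12; the successive quotients are the partial quotients a_0, a_1, ... (each step inverts the fractional part left over by the previous one):
  43 = 3*12 + 7, so a_0 = 3.
  12 = 1*7 + 5, so a_1 = 1.
  7 = 1*5 + 2, so a_2 = 1.
  5 = 2*2 + 1, so a_3 = 2.
  2 = 2*1 + 0, so a_4 = 2.
The remainder reaches 0 after 5 divisions, so the expansion has 5 partial quotients, read off in order.

[3; 1, 1, 2, 2]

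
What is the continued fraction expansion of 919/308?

Run the Euclidean algorithm on 919 and 308; the successive quotients are the partial quotients a_0, a_1, ... (each step inverts the fractional part left over by the previous one):
  919 = 2*308 + 303, so a_0 = 2.
  308 = 1*303 + 5, so a_1 = 1.
  303 = 60*5 + 3, so a_2 = 60.
  5 = 1*3 + 2, so a_3 = 1.
  3 = 1*2 + 1, so a_4 = 1.
  2 = 2*1 + 0, so a_5 = 2.
The remainder reaches 0 after 6 divisions, so the expansion has 6 partial quotients, read off in order.

[2; 1, 60, 1, 1, 2]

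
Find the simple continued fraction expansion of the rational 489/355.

Run the Euclidean algorithm on 489 and 355; the successive quotients are the partial quotients a_0, a_1, ... (each step inverts the fractional part left over by the previous one):
  489 = 1*355 + 134, so a_0 = 1.
  355 = 2*134 + 87, so a_1 = 2.
  134 = 1*87 + 47, so a_2 = 1.
  87 = 1*47 + 40, so a_3 = 1.
  47 = 1*40 + 7, so a_4 = 1.
  40 = 5*7 + 5, so a_5 = 5.
  7 = 1*5 + 2, so a_6 = 1.
  5 = 2*2 + 1, so a_7 = 2.
  2 = 2*1 + 0, so a_8 = 2.
The remainder reaches 0 after 9 divisions, so the expansion has 9 partial quotients, read off in order.

[1; 2, 1, 1, 1, 5, 1, 2, 2]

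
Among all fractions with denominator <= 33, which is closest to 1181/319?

100/27

Expand x = 1181/319 as a continued fraction with the Euclidean algorithm:
  1181 = 3*319 + 224, so a_0 = 3.
  319 = 1*224 + 95, so a_1 = 1.
  224 = 2*95 + 34, so a_2 = 2.
  95 = 2*34 + 27, so a_3 = 2.
  34 = 1*27 + 7, so a_4 = 1.
  27 = 3*7 + 6, so a_5 = 3.
  7 = 1*6 + 1, so a_6 = 1.
  6 = 6*1 + 0, so a_7 = 6.
so x = [3; 1, 2, 2, 1, 3, 1, 6].
Convergents (p_i = a_i*p_{i-1} + p_{i-2}, q_i = a_i*q_{i-1} + q_{i-2} with p_{-2}=0, p_{-1}=1, q_{-2}=1, q_{-1}=0), until the denominator exceeds 33:
  i=0: a_0=3, p_0 = 3*1 + 0 = 3, q_0 = 3*0 + 1 = 1.
  i=1: a_1=1, p_1 = 1*3 + 1 = 4, q_1 = 1*1 + 0 = 1.
  i=2: a_2=2, p_2 = 2*4 + 3 = 11, q_2 = 2*1 + 1 = 3.
  i=3: a_3=2, p_3 = 2*11 + 4 = 26, q_3 = 2*3 + 1 = 7.
  i=4: a_4=1, p_4 = 1*26 + 11 = 37, q_4 = 1*7 + 3 = 10.
  i=5: a_5=3, p_5 = 3*37 + 26 = 137, q_5 = 3*10 + 7 = 37.
q_5 = 37 > 33, so the last convergent with denominator <= 33 is p_4/q_4 = 37/10.
The closest fraction with denominator <= 33 is either p_4/q_4 or the intermediate fraction (k*p_4 + p_3)/(k*q_4 + q_3) with the largest k >= 1 whose denominator stays <= 33; these approach x as k grows, and every other convergent or intermediate fraction in range is farther away.
Largest k: floor((33 - q_3)/q_4) = floor((33 - 7)/10) = 2.
That gives (2*37 + 26)/(2*10 + 7) = 100/27.
Compare the errors: |x - 37/10| = |1181*10 - 37*319|/(319*10) = 7/3190, and |x - 100/27| = |1181*27 - 100*319|/(319*27) = 13/8613.
Cross-multiplying, 13*3190 = 41470 < 60291 = 7*8613, so 13/8613 is smaller: the intermediate fraction 100/27 is closer to x than 37/10.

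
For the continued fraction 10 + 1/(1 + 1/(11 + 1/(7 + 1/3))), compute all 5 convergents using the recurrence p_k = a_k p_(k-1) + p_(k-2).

Using the convergent recurrence p_i = a_i*p_{i-1} + p_{i-2}, q_i = a_i*q_{i-1} + q_{i-2} with p_{-2}=0, p_{-1}=1, q_{-2}=1, q_{-1}=0:
  i=0: a_0=10, p_0 = 10*1 + 0 = 10, q_0 = 10*0 + 1 = 1.
  i=1: a_1=1, p_1 = 1*10 + 1 = 11, q_1 = 1*1 + 0 = 1.
  i=2: a_2=11, p_2 = 11*11 + 10 = 131, q_2 = 11*1 + 1 = 12.
  i=3: a_3=7, p_3 = 7*131 + 11 = 928, q_3 = 7*12 + 1 = 85.
  i=4: a_4=3, p_4 = 3*928 + 131 = 2915, q_4 = 3*85 + 12 = 267.

10/1, 11/1, 131/12, 928/85, 2915/267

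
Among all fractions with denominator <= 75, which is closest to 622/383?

112/69

Expand x = 622/383 as a continued fraction with the Euclidean algorithm:
  622 = 1*383 + 239, so a_0 = 1.
  383 = 1*239 + 144, so a_1 = 1.
  239 = 1*144 + 95, so a_2 = 1.
  144 = 1*95 + 49, so a_3 = 1.
  95 = 1*49 + 46, so a_4 = 1.
  49 = 1*46 + 3, so a_5 = 1.
  46 = 15*3 + 1, so a_6 = 15.
  3 = 3*1 + 0, so a_7 = 3.
so x = [1; 1, 1, 1, 1, 1, 15, 3].
Convergents (p_i = a_i*p_{i-1} + p_{i-2}, q_i = a_i*q_{i-1} + q_{i-2} with p_{-2}=0, p_{-1}=1, q_{-2}=1, q_{-1}=0), until the denominator exceeds 75:
  i=0: a_0=1, p_0 = 1*1 + 0 = 1, q_0 = 1*0 + 1 = 1.
  i=1: a_1=1, p_1 = 1*1 + 1 = 2, q_1 = 1*1 + 0 = 1.
  i=2: a_2=1, p_2 = 1*2 + 1 = 3, q_2 = 1*1 + 1 = 2.
  i=3: a_3=1, p_3 = 1*3 + 2 = 5, q_3 = 1*2 + 1 = 3.
  i=4: a_4=1, p_4 = 1*5 + 3 = 8, q_4 = 1*3 + 2 = 5.
  i=5: a_5=1, p_5 = 1*8 + 5 = 13, q_5 = 1*5 + 3 = 8.
  i=6: a_6=15, p_6 = 15*13 + 8 = 203, q_6 = 15*8 + 5 = 125.
q_6 = 125 > 75, so the last convergent with denominator <= 75 is p_5/q_5 = 13/8.
The closest fraction with denominator <= 75 is either p_5/q_5 or the intermediate fraction (k*p_5 + p_4)/(k*q_5 + q_4) with the largest k >= 1 whose denominator stays <= 75; these approach x as k grows, and every other convergent or intermediate fraction in range is farther away.
Largest k: floor((75 - q_4)/q_5) = floor((75 - 5)/8) = 8.
That gives (8*13 + 8)/(8*8 + 5) = 112/69.
Compare the errors: |x - 13/8| = |622*8 - 13*383|/(383*8) = 3/3064, and |x - 112/69| = |622*69 - 112*383|/(383*69) = 22/26427.
Cross-multiplying, 22*3064 = 67408 < 79281 = 3*26427, so 22/26427 is smaller: the intermediate fraction 112/69 is closer to x than 13/8.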